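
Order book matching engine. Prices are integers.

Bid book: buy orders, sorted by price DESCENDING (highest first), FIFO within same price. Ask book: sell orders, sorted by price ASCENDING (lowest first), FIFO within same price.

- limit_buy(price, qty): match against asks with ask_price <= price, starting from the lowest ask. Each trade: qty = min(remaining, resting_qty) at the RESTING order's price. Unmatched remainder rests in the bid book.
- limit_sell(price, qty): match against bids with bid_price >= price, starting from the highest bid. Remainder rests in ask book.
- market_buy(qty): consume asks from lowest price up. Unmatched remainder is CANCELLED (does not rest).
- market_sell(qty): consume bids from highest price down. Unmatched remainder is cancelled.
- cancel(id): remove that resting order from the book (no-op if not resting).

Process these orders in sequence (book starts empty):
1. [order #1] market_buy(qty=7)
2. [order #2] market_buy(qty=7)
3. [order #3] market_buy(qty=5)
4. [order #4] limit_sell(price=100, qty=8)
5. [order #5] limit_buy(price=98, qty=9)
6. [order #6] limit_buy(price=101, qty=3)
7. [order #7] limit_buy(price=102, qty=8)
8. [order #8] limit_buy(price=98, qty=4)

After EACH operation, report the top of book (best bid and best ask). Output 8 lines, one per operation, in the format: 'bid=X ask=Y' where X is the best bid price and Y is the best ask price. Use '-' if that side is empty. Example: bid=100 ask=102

After op 1 [order #1] market_buy(qty=7): fills=none; bids=[-] asks=[-]
After op 2 [order #2] market_buy(qty=7): fills=none; bids=[-] asks=[-]
After op 3 [order #3] market_buy(qty=5): fills=none; bids=[-] asks=[-]
After op 4 [order #4] limit_sell(price=100, qty=8): fills=none; bids=[-] asks=[#4:8@100]
After op 5 [order #5] limit_buy(price=98, qty=9): fills=none; bids=[#5:9@98] asks=[#4:8@100]
After op 6 [order #6] limit_buy(price=101, qty=3): fills=#6x#4:3@100; bids=[#5:9@98] asks=[#4:5@100]
After op 7 [order #7] limit_buy(price=102, qty=8): fills=#7x#4:5@100; bids=[#7:3@102 #5:9@98] asks=[-]
After op 8 [order #8] limit_buy(price=98, qty=4): fills=none; bids=[#7:3@102 #5:9@98 #8:4@98] asks=[-]

Answer: bid=- ask=-
bid=- ask=-
bid=- ask=-
bid=- ask=100
bid=98 ask=100
bid=98 ask=100
bid=102 ask=-
bid=102 ask=-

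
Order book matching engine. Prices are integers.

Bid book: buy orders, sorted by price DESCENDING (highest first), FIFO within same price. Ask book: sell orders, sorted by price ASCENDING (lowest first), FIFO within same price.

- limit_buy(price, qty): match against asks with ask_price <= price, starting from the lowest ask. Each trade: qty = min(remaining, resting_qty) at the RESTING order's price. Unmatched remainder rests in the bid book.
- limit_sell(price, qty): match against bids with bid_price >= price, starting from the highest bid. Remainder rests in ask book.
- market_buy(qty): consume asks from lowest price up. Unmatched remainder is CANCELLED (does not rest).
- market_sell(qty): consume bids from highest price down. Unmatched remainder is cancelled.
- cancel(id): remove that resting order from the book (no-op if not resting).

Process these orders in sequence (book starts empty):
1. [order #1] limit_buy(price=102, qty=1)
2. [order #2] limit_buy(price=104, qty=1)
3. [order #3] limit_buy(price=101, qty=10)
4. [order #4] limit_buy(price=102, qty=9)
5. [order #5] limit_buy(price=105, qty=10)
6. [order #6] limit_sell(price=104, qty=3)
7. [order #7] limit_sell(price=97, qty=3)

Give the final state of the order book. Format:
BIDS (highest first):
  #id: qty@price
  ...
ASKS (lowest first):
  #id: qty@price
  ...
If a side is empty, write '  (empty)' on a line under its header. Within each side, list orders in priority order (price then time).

After op 1 [order #1] limit_buy(price=102, qty=1): fills=none; bids=[#1:1@102] asks=[-]
After op 2 [order #2] limit_buy(price=104, qty=1): fills=none; bids=[#2:1@104 #1:1@102] asks=[-]
After op 3 [order #3] limit_buy(price=101, qty=10): fills=none; bids=[#2:1@104 #1:1@102 #3:10@101] asks=[-]
After op 4 [order #4] limit_buy(price=102, qty=9): fills=none; bids=[#2:1@104 #1:1@102 #4:9@102 #3:10@101] asks=[-]
After op 5 [order #5] limit_buy(price=105, qty=10): fills=none; bids=[#5:10@105 #2:1@104 #1:1@102 #4:9@102 #3:10@101] asks=[-]
After op 6 [order #6] limit_sell(price=104, qty=3): fills=#5x#6:3@105; bids=[#5:7@105 #2:1@104 #1:1@102 #4:9@102 #3:10@101] asks=[-]
After op 7 [order #7] limit_sell(price=97, qty=3): fills=#5x#7:3@105; bids=[#5:4@105 #2:1@104 #1:1@102 #4:9@102 #3:10@101] asks=[-]

Answer: BIDS (highest first):
  #5: 4@105
  #2: 1@104
  #1: 1@102
  #4: 9@102
  #3: 10@101
ASKS (lowest first):
  (empty)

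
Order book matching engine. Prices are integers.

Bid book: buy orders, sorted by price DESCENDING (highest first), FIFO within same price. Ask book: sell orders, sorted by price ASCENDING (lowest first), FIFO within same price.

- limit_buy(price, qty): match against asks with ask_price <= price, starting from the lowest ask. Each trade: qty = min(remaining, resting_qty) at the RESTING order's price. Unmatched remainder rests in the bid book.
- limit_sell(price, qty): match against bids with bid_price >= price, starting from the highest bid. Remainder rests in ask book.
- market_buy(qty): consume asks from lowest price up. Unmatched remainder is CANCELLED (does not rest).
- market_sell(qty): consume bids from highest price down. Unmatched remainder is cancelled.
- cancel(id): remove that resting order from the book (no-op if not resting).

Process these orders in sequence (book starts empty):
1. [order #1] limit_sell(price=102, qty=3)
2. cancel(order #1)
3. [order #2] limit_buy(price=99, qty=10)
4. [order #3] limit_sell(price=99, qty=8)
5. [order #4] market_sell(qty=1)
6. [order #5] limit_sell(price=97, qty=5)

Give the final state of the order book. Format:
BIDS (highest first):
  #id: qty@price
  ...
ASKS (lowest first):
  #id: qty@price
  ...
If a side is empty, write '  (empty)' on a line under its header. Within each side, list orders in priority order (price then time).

After op 1 [order #1] limit_sell(price=102, qty=3): fills=none; bids=[-] asks=[#1:3@102]
After op 2 cancel(order #1): fills=none; bids=[-] asks=[-]
After op 3 [order #2] limit_buy(price=99, qty=10): fills=none; bids=[#2:10@99] asks=[-]
After op 4 [order #3] limit_sell(price=99, qty=8): fills=#2x#3:8@99; bids=[#2:2@99] asks=[-]
After op 5 [order #4] market_sell(qty=1): fills=#2x#4:1@99; bids=[#2:1@99] asks=[-]
After op 6 [order #5] limit_sell(price=97, qty=5): fills=#2x#5:1@99; bids=[-] asks=[#5:4@97]

Answer: BIDS (highest first):
  (empty)
ASKS (lowest first):
  #5: 4@97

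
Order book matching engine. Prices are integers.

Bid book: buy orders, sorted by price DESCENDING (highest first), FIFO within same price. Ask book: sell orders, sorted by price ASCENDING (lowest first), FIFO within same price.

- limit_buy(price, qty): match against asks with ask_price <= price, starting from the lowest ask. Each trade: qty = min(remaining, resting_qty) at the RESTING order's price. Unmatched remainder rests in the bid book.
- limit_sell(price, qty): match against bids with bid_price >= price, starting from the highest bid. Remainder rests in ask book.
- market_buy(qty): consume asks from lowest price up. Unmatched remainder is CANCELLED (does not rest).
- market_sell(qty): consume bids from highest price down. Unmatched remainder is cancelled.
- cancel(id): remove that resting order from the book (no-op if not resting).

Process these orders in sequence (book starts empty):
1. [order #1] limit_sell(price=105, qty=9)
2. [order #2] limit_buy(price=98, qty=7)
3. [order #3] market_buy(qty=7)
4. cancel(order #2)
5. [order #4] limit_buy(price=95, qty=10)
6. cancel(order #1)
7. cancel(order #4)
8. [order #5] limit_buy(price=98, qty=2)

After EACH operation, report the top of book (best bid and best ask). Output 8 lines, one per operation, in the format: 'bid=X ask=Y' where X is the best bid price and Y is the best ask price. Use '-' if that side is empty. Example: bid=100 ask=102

After op 1 [order #1] limit_sell(price=105, qty=9): fills=none; bids=[-] asks=[#1:9@105]
After op 2 [order #2] limit_buy(price=98, qty=7): fills=none; bids=[#2:7@98] asks=[#1:9@105]
After op 3 [order #3] market_buy(qty=7): fills=#3x#1:7@105; bids=[#2:7@98] asks=[#1:2@105]
After op 4 cancel(order #2): fills=none; bids=[-] asks=[#1:2@105]
After op 5 [order #4] limit_buy(price=95, qty=10): fills=none; bids=[#4:10@95] asks=[#1:2@105]
After op 6 cancel(order #1): fills=none; bids=[#4:10@95] asks=[-]
After op 7 cancel(order #4): fills=none; bids=[-] asks=[-]
After op 8 [order #5] limit_buy(price=98, qty=2): fills=none; bids=[#5:2@98] asks=[-]

Answer: bid=- ask=105
bid=98 ask=105
bid=98 ask=105
bid=- ask=105
bid=95 ask=105
bid=95 ask=-
bid=- ask=-
bid=98 ask=-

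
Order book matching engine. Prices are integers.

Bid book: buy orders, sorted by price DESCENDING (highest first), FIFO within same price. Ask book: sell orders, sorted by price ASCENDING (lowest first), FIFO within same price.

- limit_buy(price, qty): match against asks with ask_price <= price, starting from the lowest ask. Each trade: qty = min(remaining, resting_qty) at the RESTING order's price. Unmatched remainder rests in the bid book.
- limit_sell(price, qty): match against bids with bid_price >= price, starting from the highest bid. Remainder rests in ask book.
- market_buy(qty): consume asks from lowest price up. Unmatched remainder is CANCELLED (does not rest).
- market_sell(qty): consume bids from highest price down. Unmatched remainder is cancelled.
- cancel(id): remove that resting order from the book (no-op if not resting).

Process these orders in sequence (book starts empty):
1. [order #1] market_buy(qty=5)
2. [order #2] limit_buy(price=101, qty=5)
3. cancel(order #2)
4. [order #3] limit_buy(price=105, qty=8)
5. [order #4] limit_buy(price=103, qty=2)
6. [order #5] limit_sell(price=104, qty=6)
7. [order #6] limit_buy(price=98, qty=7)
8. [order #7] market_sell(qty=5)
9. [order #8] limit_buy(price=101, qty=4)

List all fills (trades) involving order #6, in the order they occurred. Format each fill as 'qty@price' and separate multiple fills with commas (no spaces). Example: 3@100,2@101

Answer: 1@98

Derivation:
After op 1 [order #1] market_buy(qty=5): fills=none; bids=[-] asks=[-]
After op 2 [order #2] limit_buy(price=101, qty=5): fills=none; bids=[#2:5@101] asks=[-]
After op 3 cancel(order #2): fills=none; bids=[-] asks=[-]
After op 4 [order #3] limit_buy(price=105, qty=8): fills=none; bids=[#3:8@105] asks=[-]
After op 5 [order #4] limit_buy(price=103, qty=2): fills=none; bids=[#3:8@105 #4:2@103] asks=[-]
After op 6 [order #5] limit_sell(price=104, qty=6): fills=#3x#5:6@105; bids=[#3:2@105 #4:2@103] asks=[-]
After op 7 [order #6] limit_buy(price=98, qty=7): fills=none; bids=[#3:2@105 #4:2@103 #6:7@98] asks=[-]
After op 8 [order #7] market_sell(qty=5): fills=#3x#7:2@105 #4x#7:2@103 #6x#7:1@98; bids=[#6:6@98] asks=[-]
After op 9 [order #8] limit_buy(price=101, qty=4): fills=none; bids=[#8:4@101 #6:6@98] asks=[-]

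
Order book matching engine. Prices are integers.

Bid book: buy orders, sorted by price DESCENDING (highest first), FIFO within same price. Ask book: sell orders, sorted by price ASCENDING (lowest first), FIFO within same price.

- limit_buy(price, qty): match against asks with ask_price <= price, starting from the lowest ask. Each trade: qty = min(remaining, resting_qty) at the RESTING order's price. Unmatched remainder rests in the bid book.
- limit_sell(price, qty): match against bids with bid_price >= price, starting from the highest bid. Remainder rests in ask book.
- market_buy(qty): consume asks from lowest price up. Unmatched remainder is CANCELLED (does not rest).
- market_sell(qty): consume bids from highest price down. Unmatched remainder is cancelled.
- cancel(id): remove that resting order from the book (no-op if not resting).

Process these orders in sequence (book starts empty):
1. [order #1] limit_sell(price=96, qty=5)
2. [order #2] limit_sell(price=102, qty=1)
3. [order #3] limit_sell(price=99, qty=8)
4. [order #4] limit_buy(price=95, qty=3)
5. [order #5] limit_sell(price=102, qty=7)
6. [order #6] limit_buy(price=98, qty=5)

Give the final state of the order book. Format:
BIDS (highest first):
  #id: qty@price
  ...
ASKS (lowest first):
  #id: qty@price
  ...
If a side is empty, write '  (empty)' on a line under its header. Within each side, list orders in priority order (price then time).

After op 1 [order #1] limit_sell(price=96, qty=5): fills=none; bids=[-] asks=[#1:5@96]
After op 2 [order #2] limit_sell(price=102, qty=1): fills=none; bids=[-] asks=[#1:5@96 #2:1@102]
After op 3 [order #3] limit_sell(price=99, qty=8): fills=none; bids=[-] asks=[#1:5@96 #3:8@99 #2:1@102]
After op 4 [order #4] limit_buy(price=95, qty=3): fills=none; bids=[#4:3@95] asks=[#1:5@96 #3:8@99 #2:1@102]
After op 5 [order #5] limit_sell(price=102, qty=7): fills=none; bids=[#4:3@95] asks=[#1:5@96 #3:8@99 #2:1@102 #5:7@102]
After op 6 [order #6] limit_buy(price=98, qty=5): fills=#6x#1:5@96; bids=[#4:3@95] asks=[#3:8@99 #2:1@102 #5:7@102]

Answer: BIDS (highest first):
  #4: 3@95
ASKS (lowest first):
  #3: 8@99
  #2: 1@102
  #5: 7@102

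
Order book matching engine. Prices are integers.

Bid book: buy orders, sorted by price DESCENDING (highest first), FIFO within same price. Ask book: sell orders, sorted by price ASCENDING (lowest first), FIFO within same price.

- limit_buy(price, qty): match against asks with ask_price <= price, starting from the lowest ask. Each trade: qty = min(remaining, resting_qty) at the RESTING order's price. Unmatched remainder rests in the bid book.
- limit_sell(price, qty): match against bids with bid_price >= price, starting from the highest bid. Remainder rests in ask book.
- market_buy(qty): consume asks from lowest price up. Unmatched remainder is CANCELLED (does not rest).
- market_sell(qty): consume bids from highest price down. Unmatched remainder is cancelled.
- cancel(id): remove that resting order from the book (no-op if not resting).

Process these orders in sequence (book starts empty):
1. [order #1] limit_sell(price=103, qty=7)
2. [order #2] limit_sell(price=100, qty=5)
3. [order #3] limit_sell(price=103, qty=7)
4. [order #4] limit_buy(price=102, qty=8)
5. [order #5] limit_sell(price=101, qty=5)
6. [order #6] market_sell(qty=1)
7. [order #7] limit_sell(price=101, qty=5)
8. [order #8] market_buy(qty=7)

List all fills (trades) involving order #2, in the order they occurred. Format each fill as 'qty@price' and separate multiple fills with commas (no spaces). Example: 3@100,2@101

Answer: 5@100

Derivation:
After op 1 [order #1] limit_sell(price=103, qty=7): fills=none; bids=[-] asks=[#1:7@103]
After op 2 [order #2] limit_sell(price=100, qty=5): fills=none; bids=[-] asks=[#2:5@100 #1:7@103]
After op 3 [order #3] limit_sell(price=103, qty=7): fills=none; bids=[-] asks=[#2:5@100 #1:7@103 #3:7@103]
After op 4 [order #4] limit_buy(price=102, qty=8): fills=#4x#2:5@100; bids=[#4:3@102] asks=[#1:7@103 #3:7@103]
After op 5 [order #5] limit_sell(price=101, qty=5): fills=#4x#5:3@102; bids=[-] asks=[#5:2@101 #1:7@103 #3:7@103]
After op 6 [order #6] market_sell(qty=1): fills=none; bids=[-] asks=[#5:2@101 #1:7@103 #3:7@103]
After op 7 [order #7] limit_sell(price=101, qty=5): fills=none; bids=[-] asks=[#5:2@101 #7:5@101 #1:7@103 #3:7@103]
After op 8 [order #8] market_buy(qty=7): fills=#8x#5:2@101 #8x#7:5@101; bids=[-] asks=[#1:7@103 #3:7@103]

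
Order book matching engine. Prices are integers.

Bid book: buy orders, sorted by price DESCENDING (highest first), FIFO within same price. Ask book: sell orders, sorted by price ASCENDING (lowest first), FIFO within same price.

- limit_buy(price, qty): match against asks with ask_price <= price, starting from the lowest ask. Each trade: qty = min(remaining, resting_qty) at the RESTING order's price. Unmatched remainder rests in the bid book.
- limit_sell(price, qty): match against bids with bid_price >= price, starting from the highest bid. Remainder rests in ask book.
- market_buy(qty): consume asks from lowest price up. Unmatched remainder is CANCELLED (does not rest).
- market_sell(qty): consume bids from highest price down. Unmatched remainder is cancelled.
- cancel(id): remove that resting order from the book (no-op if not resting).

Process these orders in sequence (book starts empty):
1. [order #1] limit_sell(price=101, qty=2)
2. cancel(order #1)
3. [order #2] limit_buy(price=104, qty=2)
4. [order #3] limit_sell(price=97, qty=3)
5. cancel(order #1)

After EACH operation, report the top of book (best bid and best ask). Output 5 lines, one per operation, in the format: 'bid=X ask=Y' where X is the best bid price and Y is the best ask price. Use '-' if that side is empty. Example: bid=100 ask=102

Answer: bid=- ask=101
bid=- ask=-
bid=104 ask=-
bid=- ask=97
bid=- ask=97

Derivation:
After op 1 [order #1] limit_sell(price=101, qty=2): fills=none; bids=[-] asks=[#1:2@101]
After op 2 cancel(order #1): fills=none; bids=[-] asks=[-]
After op 3 [order #2] limit_buy(price=104, qty=2): fills=none; bids=[#2:2@104] asks=[-]
After op 4 [order #3] limit_sell(price=97, qty=3): fills=#2x#3:2@104; bids=[-] asks=[#3:1@97]
After op 5 cancel(order #1): fills=none; bids=[-] asks=[#3:1@97]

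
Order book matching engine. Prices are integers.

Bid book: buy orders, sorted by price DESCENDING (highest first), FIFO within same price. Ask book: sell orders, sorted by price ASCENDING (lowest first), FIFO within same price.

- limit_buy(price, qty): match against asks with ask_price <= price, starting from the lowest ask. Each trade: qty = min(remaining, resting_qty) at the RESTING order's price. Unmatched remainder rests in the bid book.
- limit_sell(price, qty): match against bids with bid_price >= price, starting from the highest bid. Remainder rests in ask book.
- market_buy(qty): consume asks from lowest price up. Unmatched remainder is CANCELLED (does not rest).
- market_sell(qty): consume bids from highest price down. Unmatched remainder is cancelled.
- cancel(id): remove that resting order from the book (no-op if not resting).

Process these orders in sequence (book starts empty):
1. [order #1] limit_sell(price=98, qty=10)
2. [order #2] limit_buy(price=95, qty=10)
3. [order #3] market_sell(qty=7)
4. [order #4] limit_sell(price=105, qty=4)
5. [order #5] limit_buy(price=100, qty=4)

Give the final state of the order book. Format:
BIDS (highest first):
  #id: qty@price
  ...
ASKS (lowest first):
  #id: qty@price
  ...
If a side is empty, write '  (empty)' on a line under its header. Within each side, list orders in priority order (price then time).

After op 1 [order #1] limit_sell(price=98, qty=10): fills=none; bids=[-] asks=[#1:10@98]
After op 2 [order #2] limit_buy(price=95, qty=10): fills=none; bids=[#2:10@95] asks=[#1:10@98]
After op 3 [order #3] market_sell(qty=7): fills=#2x#3:7@95; bids=[#2:3@95] asks=[#1:10@98]
After op 4 [order #4] limit_sell(price=105, qty=4): fills=none; bids=[#2:3@95] asks=[#1:10@98 #4:4@105]
After op 5 [order #5] limit_buy(price=100, qty=4): fills=#5x#1:4@98; bids=[#2:3@95] asks=[#1:6@98 #4:4@105]

Answer: BIDS (highest first):
  #2: 3@95
ASKS (lowest first):
  #1: 6@98
  #4: 4@105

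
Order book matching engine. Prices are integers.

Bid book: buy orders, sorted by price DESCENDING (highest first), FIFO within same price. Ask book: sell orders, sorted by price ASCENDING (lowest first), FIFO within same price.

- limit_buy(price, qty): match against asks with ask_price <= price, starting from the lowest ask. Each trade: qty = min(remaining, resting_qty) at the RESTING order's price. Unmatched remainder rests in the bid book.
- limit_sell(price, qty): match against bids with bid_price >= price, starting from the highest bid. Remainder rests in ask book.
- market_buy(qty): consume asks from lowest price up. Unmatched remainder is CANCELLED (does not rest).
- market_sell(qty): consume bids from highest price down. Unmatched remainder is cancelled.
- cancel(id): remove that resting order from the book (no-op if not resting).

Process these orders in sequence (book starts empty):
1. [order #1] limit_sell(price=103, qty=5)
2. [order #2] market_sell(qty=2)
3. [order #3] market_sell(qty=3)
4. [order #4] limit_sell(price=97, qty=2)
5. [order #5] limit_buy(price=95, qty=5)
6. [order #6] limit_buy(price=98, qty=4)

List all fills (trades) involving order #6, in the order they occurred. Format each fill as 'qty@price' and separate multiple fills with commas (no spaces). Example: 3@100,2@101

Answer: 2@97

Derivation:
After op 1 [order #1] limit_sell(price=103, qty=5): fills=none; bids=[-] asks=[#1:5@103]
After op 2 [order #2] market_sell(qty=2): fills=none; bids=[-] asks=[#1:5@103]
After op 3 [order #3] market_sell(qty=3): fills=none; bids=[-] asks=[#1:5@103]
After op 4 [order #4] limit_sell(price=97, qty=2): fills=none; bids=[-] asks=[#4:2@97 #1:5@103]
After op 5 [order #5] limit_buy(price=95, qty=5): fills=none; bids=[#5:5@95] asks=[#4:2@97 #1:5@103]
After op 6 [order #6] limit_buy(price=98, qty=4): fills=#6x#4:2@97; bids=[#6:2@98 #5:5@95] asks=[#1:5@103]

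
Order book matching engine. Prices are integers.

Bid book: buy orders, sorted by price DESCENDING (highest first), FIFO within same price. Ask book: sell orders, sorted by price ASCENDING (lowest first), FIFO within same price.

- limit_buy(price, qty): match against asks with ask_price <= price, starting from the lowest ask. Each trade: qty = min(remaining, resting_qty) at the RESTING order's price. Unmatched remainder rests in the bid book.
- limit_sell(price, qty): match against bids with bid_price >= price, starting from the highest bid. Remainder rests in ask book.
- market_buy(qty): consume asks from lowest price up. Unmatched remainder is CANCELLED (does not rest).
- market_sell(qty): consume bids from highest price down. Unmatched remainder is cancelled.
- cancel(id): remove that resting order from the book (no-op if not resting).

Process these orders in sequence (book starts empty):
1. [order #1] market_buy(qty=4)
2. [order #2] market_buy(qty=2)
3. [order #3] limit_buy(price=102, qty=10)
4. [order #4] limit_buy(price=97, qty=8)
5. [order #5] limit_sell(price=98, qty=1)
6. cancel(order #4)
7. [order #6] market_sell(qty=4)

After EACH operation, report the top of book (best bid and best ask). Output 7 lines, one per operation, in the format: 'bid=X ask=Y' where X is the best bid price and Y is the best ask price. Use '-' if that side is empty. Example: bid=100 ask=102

Answer: bid=- ask=-
bid=- ask=-
bid=102 ask=-
bid=102 ask=-
bid=102 ask=-
bid=102 ask=-
bid=102 ask=-

Derivation:
After op 1 [order #1] market_buy(qty=4): fills=none; bids=[-] asks=[-]
After op 2 [order #2] market_buy(qty=2): fills=none; bids=[-] asks=[-]
After op 3 [order #3] limit_buy(price=102, qty=10): fills=none; bids=[#3:10@102] asks=[-]
After op 4 [order #4] limit_buy(price=97, qty=8): fills=none; bids=[#3:10@102 #4:8@97] asks=[-]
After op 5 [order #5] limit_sell(price=98, qty=1): fills=#3x#5:1@102; bids=[#3:9@102 #4:8@97] asks=[-]
After op 6 cancel(order #4): fills=none; bids=[#3:9@102] asks=[-]
After op 7 [order #6] market_sell(qty=4): fills=#3x#6:4@102; bids=[#3:5@102] asks=[-]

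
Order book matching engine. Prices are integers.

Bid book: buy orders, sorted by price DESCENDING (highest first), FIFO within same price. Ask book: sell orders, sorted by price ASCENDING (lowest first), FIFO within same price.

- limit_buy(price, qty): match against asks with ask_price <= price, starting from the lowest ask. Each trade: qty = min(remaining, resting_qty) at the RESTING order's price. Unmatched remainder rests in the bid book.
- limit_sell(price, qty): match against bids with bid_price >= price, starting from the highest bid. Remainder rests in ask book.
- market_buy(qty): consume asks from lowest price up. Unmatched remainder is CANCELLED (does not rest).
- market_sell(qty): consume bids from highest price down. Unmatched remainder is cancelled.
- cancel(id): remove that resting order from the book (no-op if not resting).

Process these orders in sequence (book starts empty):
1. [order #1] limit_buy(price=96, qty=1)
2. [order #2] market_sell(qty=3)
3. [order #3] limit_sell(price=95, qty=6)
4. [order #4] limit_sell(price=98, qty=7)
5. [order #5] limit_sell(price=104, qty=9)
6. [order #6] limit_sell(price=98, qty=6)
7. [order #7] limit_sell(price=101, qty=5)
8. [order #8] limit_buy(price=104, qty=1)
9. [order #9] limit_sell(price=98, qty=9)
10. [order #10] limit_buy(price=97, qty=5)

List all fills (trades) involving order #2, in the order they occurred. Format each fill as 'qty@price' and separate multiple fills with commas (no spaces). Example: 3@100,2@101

Answer: 1@96

Derivation:
After op 1 [order #1] limit_buy(price=96, qty=1): fills=none; bids=[#1:1@96] asks=[-]
After op 2 [order #2] market_sell(qty=3): fills=#1x#2:1@96; bids=[-] asks=[-]
After op 3 [order #3] limit_sell(price=95, qty=6): fills=none; bids=[-] asks=[#3:6@95]
After op 4 [order #4] limit_sell(price=98, qty=7): fills=none; bids=[-] asks=[#3:6@95 #4:7@98]
After op 5 [order #5] limit_sell(price=104, qty=9): fills=none; bids=[-] asks=[#3:6@95 #4:7@98 #5:9@104]
After op 6 [order #6] limit_sell(price=98, qty=6): fills=none; bids=[-] asks=[#3:6@95 #4:7@98 #6:6@98 #5:9@104]
After op 7 [order #7] limit_sell(price=101, qty=5): fills=none; bids=[-] asks=[#3:6@95 #4:7@98 #6:6@98 #7:5@101 #5:9@104]
After op 8 [order #8] limit_buy(price=104, qty=1): fills=#8x#3:1@95; bids=[-] asks=[#3:5@95 #4:7@98 #6:6@98 #7:5@101 #5:9@104]
After op 9 [order #9] limit_sell(price=98, qty=9): fills=none; bids=[-] asks=[#3:5@95 #4:7@98 #6:6@98 #9:9@98 #7:5@101 #5:9@104]
After op 10 [order #10] limit_buy(price=97, qty=5): fills=#10x#3:5@95; bids=[-] asks=[#4:7@98 #6:6@98 #9:9@98 #7:5@101 #5:9@104]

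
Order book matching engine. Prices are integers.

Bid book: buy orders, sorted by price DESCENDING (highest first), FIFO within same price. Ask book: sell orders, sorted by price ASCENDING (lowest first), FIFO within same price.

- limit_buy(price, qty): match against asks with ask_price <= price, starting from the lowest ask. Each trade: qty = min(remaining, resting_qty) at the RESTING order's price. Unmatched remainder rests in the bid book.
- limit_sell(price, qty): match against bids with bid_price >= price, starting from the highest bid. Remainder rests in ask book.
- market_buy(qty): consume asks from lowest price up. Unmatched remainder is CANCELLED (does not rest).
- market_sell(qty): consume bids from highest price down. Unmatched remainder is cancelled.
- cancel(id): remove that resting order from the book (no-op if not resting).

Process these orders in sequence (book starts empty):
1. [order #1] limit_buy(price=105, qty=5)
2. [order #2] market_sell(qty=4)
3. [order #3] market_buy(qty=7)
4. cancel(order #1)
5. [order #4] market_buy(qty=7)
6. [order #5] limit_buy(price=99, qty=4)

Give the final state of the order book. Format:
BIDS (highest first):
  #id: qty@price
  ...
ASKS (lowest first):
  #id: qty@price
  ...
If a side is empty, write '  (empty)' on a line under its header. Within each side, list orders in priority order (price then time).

After op 1 [order #1] limit_buy(price=105, qty=5): fills=none; bids=[#1:5@105] asks=[-]
After op 2 [order #2] market_sell(qty=4): fills=#1x#2:4@105; bids=[#1:1@105] asks=[-]
After op 3 [order #3] market_buy(qty=7): fills=none; bids=[#1:1@105] asks=[-]
After op 4 cancel(order #1): fills=none; bids=[-] asks=[-]
After op 5 [order #4] market_buy(qty=7): fills=none; bids=[-] asks=[-]
After op 6 [order #5] limit_buy(price=99, qty=4): fills=none; bids=[#5:4@99] asks=[-]

Answer: BIDS (highest first):
  #5: 4@99
ASKS (lowest first):
  (empty)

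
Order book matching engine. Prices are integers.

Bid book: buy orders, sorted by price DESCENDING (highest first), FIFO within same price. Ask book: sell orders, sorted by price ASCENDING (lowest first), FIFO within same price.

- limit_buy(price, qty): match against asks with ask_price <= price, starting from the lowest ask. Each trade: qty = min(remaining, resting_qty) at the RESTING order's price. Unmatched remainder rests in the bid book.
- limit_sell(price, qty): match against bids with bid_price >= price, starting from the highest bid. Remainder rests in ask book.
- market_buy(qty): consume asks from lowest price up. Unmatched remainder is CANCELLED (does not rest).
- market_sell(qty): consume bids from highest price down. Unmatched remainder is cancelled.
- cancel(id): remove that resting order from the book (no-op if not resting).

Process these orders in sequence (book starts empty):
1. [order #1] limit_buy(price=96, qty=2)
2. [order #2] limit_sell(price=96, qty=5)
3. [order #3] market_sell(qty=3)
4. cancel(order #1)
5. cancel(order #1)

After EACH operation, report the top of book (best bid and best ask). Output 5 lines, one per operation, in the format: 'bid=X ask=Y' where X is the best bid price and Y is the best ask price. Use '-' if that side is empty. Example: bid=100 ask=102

After op 1 [order #1] limit_buy(price=96, qty=2): fills=none; bids=[#1:2@96] asks=[-]
After op 2 [order #2] limit_sell(price=96, qty=5): fills=#1x#2:2@96; bids=[-] asks=[#2:3@96]
After op 3 [order #3] market_sell(qty=3): fills=none; bids=[-] asks=[#2:3@96]
After op 4 cancel(order #1): fills=none; bids=[-] asks=[#2:3@96]
After op 5 cancel(order #1): fills=none; bids=[-] asks=[#2:3@96]

Answer: bid=96 ask=-
bid=- ask=96
bid=- ask=96
bid=- ask=96
bid=- ask=96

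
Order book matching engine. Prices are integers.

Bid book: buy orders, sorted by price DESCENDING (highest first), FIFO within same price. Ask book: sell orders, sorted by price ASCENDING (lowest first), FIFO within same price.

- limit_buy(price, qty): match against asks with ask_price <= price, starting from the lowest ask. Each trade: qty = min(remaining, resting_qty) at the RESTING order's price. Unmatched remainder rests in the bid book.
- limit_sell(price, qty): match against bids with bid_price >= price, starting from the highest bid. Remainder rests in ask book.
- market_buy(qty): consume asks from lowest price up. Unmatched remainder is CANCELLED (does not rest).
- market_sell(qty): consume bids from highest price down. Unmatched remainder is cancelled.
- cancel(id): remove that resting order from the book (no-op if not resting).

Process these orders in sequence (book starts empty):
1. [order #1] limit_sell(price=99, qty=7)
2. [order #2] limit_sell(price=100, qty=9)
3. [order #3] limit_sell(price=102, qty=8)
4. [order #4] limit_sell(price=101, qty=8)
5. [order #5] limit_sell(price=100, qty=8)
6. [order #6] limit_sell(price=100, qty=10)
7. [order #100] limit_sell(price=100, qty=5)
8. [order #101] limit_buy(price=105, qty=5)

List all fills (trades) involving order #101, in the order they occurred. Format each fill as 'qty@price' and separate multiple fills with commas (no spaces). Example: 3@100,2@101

Answer: 5@99

Derivation:
After op 1 [order #1] limit_sell(price=99, qty=7): fills=none; bids=[-] asks=[#1:7@99]
After op 2 [order #2] limit_sell(price=100, qty=9): fills=none; bids=[-] asks=[#1:7@99 #2:9@100]
After op 3 [order #3] limit_sell(price=102, qty=8): fills=none; bids=[-] asks=[#1:7@99 #2:9@100 #3:8@102]
After op 4 [order #4] limit_sell(price=101, qty=8): fills=none; bids=[-] asks=[#1:7@99 #2:9@100 #4:8@101 #3:8@102]
After op 5 [order #5] limit_sell(price=100, qty=8): fills=none; bids=[-] asks=[#1:7@99 #2:9@100 #5:8@100 #4:8@101 #3:8@102]
After op 6 [order #6] limit_sell(price=100, qty=10): fills=none; bids=[-] asks=[#1:7@99 #2:9@100 #5:8@100 #6:10@100 #4:8@101 #3:8@102]
After op 7 [order #100] limit_sell(price=100, qty=5): fills=none; bids=[-] asks=[#1:7@99 #2:9@100 #5:8@100 #6:10@100 #100:5@100 #4:8@101 #3:8@102]
After op 8 [order #101] limit_buy(price=105, qty=5): fills=#101x#1:5@99; bids=[-] asks=[#1:2@99 #2:9@100 #5:8@100 #6:10@100 #100:5@100 #4:8@101 #3:8@102]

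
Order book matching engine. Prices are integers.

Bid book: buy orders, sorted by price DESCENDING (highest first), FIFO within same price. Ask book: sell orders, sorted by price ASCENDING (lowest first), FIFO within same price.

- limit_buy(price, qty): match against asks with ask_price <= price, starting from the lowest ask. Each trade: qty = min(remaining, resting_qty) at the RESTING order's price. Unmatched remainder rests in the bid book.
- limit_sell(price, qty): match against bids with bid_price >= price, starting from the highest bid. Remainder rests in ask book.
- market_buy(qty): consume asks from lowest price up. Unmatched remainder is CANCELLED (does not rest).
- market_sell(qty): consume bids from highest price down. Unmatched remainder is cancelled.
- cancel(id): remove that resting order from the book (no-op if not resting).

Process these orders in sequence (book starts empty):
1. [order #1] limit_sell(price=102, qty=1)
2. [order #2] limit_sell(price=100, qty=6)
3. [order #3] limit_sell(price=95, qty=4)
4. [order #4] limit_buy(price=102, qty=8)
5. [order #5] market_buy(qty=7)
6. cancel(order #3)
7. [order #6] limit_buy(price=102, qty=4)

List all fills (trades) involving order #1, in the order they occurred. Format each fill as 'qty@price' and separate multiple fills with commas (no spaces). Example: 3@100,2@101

Answer: 1@102

Derivation:
After op 1 [order #1] limit_sell(price=102, qty=1): fills=none; bids=[-] asks=[#1:1@102]
After op 2 [order #2] limit_sell(price=100, qty=6): fills=none; bids=[-] asks=[#2:6@100 #1:1@102]
After op 3 [order #3] limit_sell(price=95, qty=4): fills=none; bids=[-] asks=[#3:4@95 #2:6@100 #1:1@102]
After op 4 [order #4] limit_buy(price=102, qty=8): fills=#4x#3:4@95 #4x#2:4@100; bids=[-] asks=[#2:2@100 #1:1@102]
After op 5 [order #5] market_buy(qty=7): fills=#5x#2:2@100 #5x#1:1@102; bids=[-] asks=[-]
After op 6 cancel(order #3): fills=none; bids=[-] asks=[-]
After op 7 [order #6] limit_buy(price=102, qty=4): fills=none; bids=[#6:4@102] asks=[-]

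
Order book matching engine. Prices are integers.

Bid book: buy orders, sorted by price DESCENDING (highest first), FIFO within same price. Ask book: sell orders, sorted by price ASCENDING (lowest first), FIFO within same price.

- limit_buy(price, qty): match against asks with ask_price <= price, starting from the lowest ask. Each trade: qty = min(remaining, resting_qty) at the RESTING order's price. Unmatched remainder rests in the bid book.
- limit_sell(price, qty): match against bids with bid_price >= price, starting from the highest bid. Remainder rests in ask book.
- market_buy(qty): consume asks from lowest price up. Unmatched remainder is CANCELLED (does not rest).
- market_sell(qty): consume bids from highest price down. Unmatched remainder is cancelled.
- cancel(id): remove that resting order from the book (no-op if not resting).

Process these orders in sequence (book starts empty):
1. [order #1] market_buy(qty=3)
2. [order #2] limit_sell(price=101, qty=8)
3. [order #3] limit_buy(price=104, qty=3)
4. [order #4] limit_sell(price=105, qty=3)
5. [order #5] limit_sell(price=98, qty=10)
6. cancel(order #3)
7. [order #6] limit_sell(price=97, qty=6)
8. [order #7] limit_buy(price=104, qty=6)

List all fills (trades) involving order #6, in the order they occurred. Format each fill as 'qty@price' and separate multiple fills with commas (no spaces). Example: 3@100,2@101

After op 1 [order #1] market_buy(qty=3): fills=none; bids=[-] asks=[-]
After op 2 [order #2] limit_sell(price=101, qty=8): fills=none; bids=[-] asks=[#2:8@101]
After op 3 [order #3] limit_buy(price=104, qty=3): fills=#3x#2:3@101; bids=[-] asks=[#2:5@101]
After op 4 [order #4] limit_sell(price=105, qty=3): fills=none; bids=[-] asks=[#2:5@101 #4:3@105]
After op 5 [order #5] limit_sell(price=98, qty=10): fills=none; bids=[-] asks=[#5:10@98 #2:5@101 #4:3@105]
After op 6 cancel(order #3): fills=none; bids=[-] asks=[#5:10@98 #2:5@101 #4:3@105]
After op 7 [order #6] limit_sell(price=97, qty=6): fills=none; bids=[-] asks=[#6:6@97 #5:10@98 #2:5@101 #4:3@105]
After op 8 [order #7] limit_buy(price=104, qty=6): fills=#7x#6:6@97; bids=[-] asks=[#5:10@98 #2:5@101 #4:3@105]

Answer: 6@97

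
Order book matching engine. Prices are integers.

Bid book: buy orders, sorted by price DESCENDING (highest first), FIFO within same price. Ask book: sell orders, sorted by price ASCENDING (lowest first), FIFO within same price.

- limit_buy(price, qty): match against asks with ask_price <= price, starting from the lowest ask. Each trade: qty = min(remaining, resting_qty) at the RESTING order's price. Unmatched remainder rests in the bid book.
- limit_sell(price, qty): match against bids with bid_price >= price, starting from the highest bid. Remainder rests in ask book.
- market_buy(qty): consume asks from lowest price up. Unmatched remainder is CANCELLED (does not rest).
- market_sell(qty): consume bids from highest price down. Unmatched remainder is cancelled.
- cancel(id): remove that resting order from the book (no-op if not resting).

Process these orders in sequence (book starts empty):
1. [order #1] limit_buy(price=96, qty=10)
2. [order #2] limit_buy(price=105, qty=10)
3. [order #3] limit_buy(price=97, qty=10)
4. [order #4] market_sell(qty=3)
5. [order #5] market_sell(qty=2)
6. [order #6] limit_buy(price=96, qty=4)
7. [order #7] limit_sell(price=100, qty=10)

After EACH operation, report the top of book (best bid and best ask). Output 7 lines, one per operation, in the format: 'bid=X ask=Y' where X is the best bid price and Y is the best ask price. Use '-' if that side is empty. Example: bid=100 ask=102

After op 1 [order #1] limit_buy(price=96, qty=10): fills=none; bids=[#1:10@96] asks=[-]
After op 2 [order #2] limit_buy(price=105, qty=10): fills=none; bids=[#2:10@105 #1:10@96] asks=[-]
After op 3 [order #3] limit_buy(price=97, qty=10): fills=none; bids=[#2:10@105 #3:10@97 #1:10@96] asks=[-]
After op 4 [order #4] market_sell(qty=3): fills=#2x#4:3@105; bids=[#2:7@105 #3:10@97 #1:10@96] asks=[-]
After op 5 [order #5] market_sell(qty=2): fills=#2x#5:2@105; bids=[#2:5@105 #3:10@97 #1:10@96] asks=[-]
After op 6 [order #6] limit_buy(price=96, qty=4): fills=none; bids=[#2:5@105 #3:10@97 #1:10@96 #6:4@96] asks=[-]
After op 7 [order #7] limit_sell(price=100, qty=10): fills=#2x#7:5@105; bids=[#3:10@97 #1:10@96 #6:4@96] asks=[#7:5@100]

Answer: bid=96 ask=-
bid=105 ask=-
bid=105 ask=-
bid=105 ask=-
bid=105 ask=-
bid=105 ask=-
bid=97 ask=100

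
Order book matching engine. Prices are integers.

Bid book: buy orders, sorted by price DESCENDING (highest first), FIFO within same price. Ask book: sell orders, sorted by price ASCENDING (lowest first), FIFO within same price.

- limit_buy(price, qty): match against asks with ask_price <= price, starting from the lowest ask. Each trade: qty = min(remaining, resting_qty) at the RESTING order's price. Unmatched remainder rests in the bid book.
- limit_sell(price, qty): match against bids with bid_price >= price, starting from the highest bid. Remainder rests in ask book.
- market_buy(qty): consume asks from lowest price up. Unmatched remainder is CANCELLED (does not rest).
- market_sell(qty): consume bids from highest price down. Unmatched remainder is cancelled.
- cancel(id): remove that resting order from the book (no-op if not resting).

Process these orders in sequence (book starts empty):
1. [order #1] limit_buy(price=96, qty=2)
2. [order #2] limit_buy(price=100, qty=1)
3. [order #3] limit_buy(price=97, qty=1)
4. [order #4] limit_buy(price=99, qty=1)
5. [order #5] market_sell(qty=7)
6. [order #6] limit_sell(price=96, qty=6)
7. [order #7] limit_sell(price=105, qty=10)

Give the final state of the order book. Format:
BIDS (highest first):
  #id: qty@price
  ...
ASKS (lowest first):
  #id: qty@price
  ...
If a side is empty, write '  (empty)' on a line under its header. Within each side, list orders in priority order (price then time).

After op 1 [order #1] limit_buy(price=96, qty=2): fills=none; bids=[#1:2@96] asks=[-]
After op 2 [order #2] limit_buy(price=100, qty=1): fills=none; bids=[#2:1@100 #1:2@96] asks=[-]
After op 3 [order #3] limit_buy(price=97, qty=1): fills=none; bids=[#2:1@100 #3:1@97 #1:2@96] asks=[-]
After op 4 [order #4] limit_buy(price=99, qty=1): fills=none; bids=[#2:1@100 #4:1@99 #3:1@97 #1:2@96] asks=[-]
After op 5 [order #5] market_sell(qty=7): fills=#2x#5:1@100 #4x#5:1@99 #3x#5:1@97 #1x#5:2@96; bids=[-] asks=[-]
After op 6 [order #6] limit_sell(price=96, qty=6): fills=none; bids=[-] asks=[#6:6@96]
After op 7 [order #7] limit_sell(price=105, qty=10): fills=none; bids=[-] asks=[#6:6@96 #7:10@105]

Answer: BIDS (highest first):
  (empty)
ASKS (lowest first):
  #6: 6@96
  #7: 10@105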